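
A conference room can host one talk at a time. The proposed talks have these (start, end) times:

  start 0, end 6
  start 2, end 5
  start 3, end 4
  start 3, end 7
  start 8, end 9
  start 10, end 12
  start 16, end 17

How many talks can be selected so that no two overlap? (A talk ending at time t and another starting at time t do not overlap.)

Sort by end time and greedily take each interval whose start is ≥ the last chosen end.
By end time: (3,4), (2,5), (0,6), (3,7), (8,9), (10,12), (16,17).
Pick (3,4); next start ≥ 4 → (8,9); next start ≥ 9 → (10,12); next start ≥ 12 → (16,17).
Selected 4 talks.

4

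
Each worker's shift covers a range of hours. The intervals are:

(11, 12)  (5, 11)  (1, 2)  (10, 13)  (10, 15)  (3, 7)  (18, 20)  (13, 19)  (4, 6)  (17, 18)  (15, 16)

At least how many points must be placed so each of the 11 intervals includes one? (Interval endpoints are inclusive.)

By right end: [1,2]  [4,6]  [3,7]  [5,11]  [11,12]  [10,13]  [10,15]  [15,16]  [17,18]  [13,19]  [18,20]
[1,2] uncovered → point at 2; [4,6] uncovered → point at 6; [11,12] uncovered → point at 12; [15,16] uncovered → point at 16; [17,18] uncovered → point at 18.
Points: 2, 6, 12, 16, 18 (5 total).

5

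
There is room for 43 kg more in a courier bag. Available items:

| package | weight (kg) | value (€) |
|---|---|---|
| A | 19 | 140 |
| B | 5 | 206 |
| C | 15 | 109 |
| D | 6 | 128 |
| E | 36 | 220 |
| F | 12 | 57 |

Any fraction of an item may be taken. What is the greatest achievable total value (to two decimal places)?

Greedy by value/weight ratio, highest first.
Order: B (206/5=41.20) > D (128/6=21.33) > A (140/19=7.37) > C (109/15=7.27) > E (220/36=6.11) > F (57/12=4.75)
Fill: take B (5 @ 206) → take D (6 @ 128) → take A (19 @ 140) → take 13/15 of C → 94.47; 43/43 used.
Total value = 568.47

568.47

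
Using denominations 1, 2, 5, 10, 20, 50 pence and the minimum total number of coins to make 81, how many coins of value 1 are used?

1

Greedy: take as many of the largest coin as possible, then repeat with the remainder.
81 − 1×50→31 − 1×20→11 − 1×10→1 − 1×1→0
Count of 1: 1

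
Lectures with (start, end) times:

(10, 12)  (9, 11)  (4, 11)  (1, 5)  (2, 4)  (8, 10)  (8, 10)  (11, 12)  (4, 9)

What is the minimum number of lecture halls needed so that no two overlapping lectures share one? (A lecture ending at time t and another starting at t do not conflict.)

4

Count concurrent intervals with a sweep; the peak is the room count.
Events (time:±→running): 1:+→1 2:+→2 4:-→1 4:+→2 4:+→3 5:-→2 8:+→3 8:+→4 … peak 4.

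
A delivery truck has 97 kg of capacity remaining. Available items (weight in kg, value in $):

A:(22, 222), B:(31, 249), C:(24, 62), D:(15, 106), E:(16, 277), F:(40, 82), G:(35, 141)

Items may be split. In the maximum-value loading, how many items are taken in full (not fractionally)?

4

Ratios (sorted): E 17.31, A 10.09, B 8.03, D 7.07, G 4.03, C 2.58, F 2.05
take E (16 @ 277); take A (22 @ 222); take B (31 @ 249); take D (15 @ 106); take 13/35 of G → 52.37. Capacity used 97/97.
4 item(s) taken whole; one partial (take 13/35 of G).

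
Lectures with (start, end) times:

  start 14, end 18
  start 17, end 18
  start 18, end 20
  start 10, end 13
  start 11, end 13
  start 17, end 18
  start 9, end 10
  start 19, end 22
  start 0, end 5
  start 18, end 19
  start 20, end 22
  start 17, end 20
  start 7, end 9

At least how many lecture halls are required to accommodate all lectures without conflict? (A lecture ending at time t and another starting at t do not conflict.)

Count concurrent intervals with a sweep; the peak is the room count.
Events (time:±→running): 0:+→1 5:-→0 7:+→1 9:-→0 9:+→1 10:-→0 10:+→1 11:+→2 13:-→1 13:-→0 14:+→1 17:+→2 17:+→3 17:+→4 … peak 4.

4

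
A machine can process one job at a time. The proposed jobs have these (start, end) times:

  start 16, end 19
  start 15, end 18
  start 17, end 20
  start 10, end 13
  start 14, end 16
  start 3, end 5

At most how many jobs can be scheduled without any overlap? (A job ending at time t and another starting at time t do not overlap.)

4

By end time: (3,5), (10,13), (14,16), (15,18), (16,19), (17,20).
Pick (3,5); next start ≥ 5 → (10,13); next start ≥ 13 → (14,16); next start ≥ 16 → (16,19).
Selected 4 jobs.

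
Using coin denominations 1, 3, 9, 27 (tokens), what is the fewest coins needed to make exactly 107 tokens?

9

107 − 3×27→26 − 2×9→8 − 2×3→2 − 2×1→0
Total coins = 3 + 2 + 2 + 2 = 9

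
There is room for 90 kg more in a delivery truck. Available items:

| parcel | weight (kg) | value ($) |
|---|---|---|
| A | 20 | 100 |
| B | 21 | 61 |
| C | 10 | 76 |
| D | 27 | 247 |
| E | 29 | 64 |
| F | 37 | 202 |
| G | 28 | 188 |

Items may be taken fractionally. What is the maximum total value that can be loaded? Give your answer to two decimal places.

Ratios (sorted): D 9.15, C 7.60, G 6.71, F 5.46, A 5.00, B 2.90, E 2.21
take D (27 @ 247); take C (10 @ 76); take G (28 @ 188); take 25/37 of F → 136.49. Capacity used 90/90.
Total value = 647.49

647.49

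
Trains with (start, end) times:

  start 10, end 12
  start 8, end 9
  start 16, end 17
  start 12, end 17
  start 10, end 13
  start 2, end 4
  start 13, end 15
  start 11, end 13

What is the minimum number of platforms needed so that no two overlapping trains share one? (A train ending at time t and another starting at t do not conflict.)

3

Count concurrent intervals with a sweep; the peak is the room count.
Events (time:±→running): 2:+→1 4:-→0 8:+→1 9:-→0 10:+→1 10:+→2 11:+→3 … peak 3.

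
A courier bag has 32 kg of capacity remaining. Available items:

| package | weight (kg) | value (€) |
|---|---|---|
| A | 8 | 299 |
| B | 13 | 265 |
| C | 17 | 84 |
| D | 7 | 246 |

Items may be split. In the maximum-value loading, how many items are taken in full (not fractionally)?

Sort by value per unit weight and fill in that order.
Order: A (299/8=37.38) > D (246/7=35.14) > B (265/13=20.38) > C (84/17=4.94)
Fill: take A (8 @ 299) → take D (7 @ 246) → take B (13 @ 265) → take 4/17 of C → 19.76; 32/32 used.
3 item(s) taken whole; one partial (take 4/17 of C).

3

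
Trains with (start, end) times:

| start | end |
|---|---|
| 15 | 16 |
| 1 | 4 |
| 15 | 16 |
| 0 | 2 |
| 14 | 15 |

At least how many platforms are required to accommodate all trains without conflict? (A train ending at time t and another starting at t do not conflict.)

starts: [0, 1, 14, 15, 15]
ends:   [2, 4, 15, 16, 16]
s0→1 s1→2  — peak 2.

2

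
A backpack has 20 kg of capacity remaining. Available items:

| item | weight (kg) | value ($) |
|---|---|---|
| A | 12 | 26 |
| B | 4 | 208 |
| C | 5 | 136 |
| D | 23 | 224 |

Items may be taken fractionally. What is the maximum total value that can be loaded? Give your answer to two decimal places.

451.13

Order: B (208/4=52.00) > C (136/5=27.20) > D (224/23=9.74) > A (26/12=2.17)
Fill: take B (4 @ 208) → take C (5 @ 136) → take 11/23 of D → 107.13; 20/20 used.
Total value = 451.13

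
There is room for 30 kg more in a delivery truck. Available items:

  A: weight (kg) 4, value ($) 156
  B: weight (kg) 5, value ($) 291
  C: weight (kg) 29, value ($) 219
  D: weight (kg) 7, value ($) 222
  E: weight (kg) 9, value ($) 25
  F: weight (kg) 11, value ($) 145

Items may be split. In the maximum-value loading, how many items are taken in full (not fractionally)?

Order: B (291/5=58.20) > A (156/4=39.00) > D (222/7=31.71) > F (145/11=13.18) > C (219/29=7.55) > E (25/9=2.78)
Fill: take B (5 @ 291) → take A (4 @ 156) → take D (7 @ 222) → take F (11 @ 145) → take 3/29 of C → 22.66; 30/30 used.
4 item(s) taken whole; one partial (take 3/29 of C).

4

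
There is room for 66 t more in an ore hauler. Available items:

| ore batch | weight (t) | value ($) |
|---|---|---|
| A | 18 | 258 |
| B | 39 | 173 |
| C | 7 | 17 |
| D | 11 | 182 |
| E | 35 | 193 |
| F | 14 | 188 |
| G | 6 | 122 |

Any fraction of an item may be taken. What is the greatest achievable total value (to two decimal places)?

Order: G (122/6=20.33) > D (182/11=16.55) > A (258/18=14.33) > F (188/14=13.43) > E (193/35=5.51) > B (173/39=4.44) > C (17/7=2.43)
Fill: take G (6 @ 122) → take D (11 @ 182) → take A (18 @ 258) → take F (14 @ 188) → take 17/35 of E → 93.74; 66/66 used.
Total value = 843.74

843.74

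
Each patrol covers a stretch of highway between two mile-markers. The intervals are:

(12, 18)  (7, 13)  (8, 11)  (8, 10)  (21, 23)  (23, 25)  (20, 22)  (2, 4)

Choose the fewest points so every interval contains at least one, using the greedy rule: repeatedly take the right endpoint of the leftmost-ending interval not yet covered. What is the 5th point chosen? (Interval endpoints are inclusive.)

25

By right end: [2,4]  [8,10]  [8,11]  [7,13]  [12,18]  [20,22]  [21,23]  [23,25]
[2,4] uncovered → point at 4; [8,10] uncovered → point at 10; [12,18] uncovered → point at 18; [20,22] uncovered → point at 22; [23,25] uncovered → point at 25.
Points: 4, 10, 18, 22, 25 (5 total).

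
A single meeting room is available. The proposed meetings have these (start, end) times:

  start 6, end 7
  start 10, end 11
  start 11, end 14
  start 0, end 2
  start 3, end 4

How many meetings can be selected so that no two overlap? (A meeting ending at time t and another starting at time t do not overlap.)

By end time: (0,2), (3,4), (6,7), (10,11), (11,14).
Pick (0,2); next start ≥ 2 → (3,4); next start ≥ 4 → (6,7); next start ≥ 7 → (10,11); next start ≥ 11 → (11,14).
Selected 5 meetings.

5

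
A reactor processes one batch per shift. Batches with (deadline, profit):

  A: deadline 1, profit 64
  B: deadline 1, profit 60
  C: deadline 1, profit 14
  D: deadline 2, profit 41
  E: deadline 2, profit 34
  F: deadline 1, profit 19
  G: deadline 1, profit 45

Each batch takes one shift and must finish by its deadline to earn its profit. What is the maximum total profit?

Take jobs in profit order; each goes to the latest open slot no later than its deadline.
Profit order: A=64 B=60 G=45 D=41 E=34 F=19 C=14
Assign: A→slot 1, B skipped, G skipped, D→slot 2, E skipped, F skipped, C skipped.
Slots: [1:A] [2:D]
Profit = 64 + 41 = 105

105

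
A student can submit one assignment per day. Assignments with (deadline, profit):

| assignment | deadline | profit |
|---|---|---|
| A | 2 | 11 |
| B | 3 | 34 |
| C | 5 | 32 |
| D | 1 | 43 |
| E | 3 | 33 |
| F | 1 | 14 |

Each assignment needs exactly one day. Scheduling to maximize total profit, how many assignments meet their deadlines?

4

Sort by profit descending; place each in the latest free slot ≤ its deadline.
By profit: D(d1,43), B(d3,34), E(d3,33), C(d5,32), F(d1,14), A(d2,11)
D→slot 1; B→slot 3; E→slot 2; C→slot 5; F skipped; A skipped.
4 of 6 scheduled.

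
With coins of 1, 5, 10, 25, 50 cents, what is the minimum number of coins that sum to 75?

75 − 1×50→25 − 1×25→0
Total coins = 1 + 1 = 2

2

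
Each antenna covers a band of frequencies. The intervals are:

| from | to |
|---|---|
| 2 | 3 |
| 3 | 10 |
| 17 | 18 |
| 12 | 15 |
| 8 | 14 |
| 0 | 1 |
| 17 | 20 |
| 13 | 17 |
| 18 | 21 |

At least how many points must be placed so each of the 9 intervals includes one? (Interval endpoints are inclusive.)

Sort by right endpoint; whenever an interval is uncovered, place a point at its right end.
Sorted: [0,1] [2,3] [3,10] [8,14] [12,15] [13,17] [17,18] [17,20] [18,21]
{[0,1]} hit by 1; {[2,3],[3,10]} hit by 3; {[8,14],[12,15],[13,17]} hit by 14; {[17,18],[17,20],[18,21]} hit by 18.
Points: 1, 3, 14, 18 (4 total).

4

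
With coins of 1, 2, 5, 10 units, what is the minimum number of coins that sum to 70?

70 − 7×10→0
Total coins = 7 = 7

7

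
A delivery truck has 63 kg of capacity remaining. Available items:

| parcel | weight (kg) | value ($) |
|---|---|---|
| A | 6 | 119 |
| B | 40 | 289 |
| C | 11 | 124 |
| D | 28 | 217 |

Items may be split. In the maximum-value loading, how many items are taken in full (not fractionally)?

Ratios (sorted): A 19.83, C 11.27, D 7.75, B 7.22
take A (6 @ 119); take C (11 @ 124); take D (28 @ 217); take 18/40 of B → 130.05. Capacity used 63/63.
3 item(s) taken whole; one partial (take 18/40 of B).

3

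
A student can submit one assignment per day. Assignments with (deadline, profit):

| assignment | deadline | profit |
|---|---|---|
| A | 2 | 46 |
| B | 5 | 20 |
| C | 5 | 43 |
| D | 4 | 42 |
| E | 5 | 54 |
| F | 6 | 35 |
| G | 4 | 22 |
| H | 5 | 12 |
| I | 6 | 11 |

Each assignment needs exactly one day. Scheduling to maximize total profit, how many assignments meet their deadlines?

By profit: E(d5,54), A(d2,46), C(d5,43), D(d4,42), F(d6,35), G(d4,22), B(d5,20), H(d5,12), I(d6,11)
E→slot 5; A→slot 2; C→slot 4; D→slot 3; F→slot 6; G→slot 1; B skipped; H skipped; I skipped.
6 of 9 scheduled.

6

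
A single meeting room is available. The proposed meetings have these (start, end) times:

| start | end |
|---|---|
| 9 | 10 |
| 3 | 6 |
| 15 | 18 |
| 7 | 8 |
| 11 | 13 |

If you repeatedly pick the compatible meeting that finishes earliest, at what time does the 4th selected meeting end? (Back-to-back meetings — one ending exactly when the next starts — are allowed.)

Greedy by earliest finish: after sorting by end time, pick each interval compatible with the last pick.
By end time: (3,6), (7,8), (9,10), (11,13), (15,18).
Pick (3,6); next start ≥ 6 → (7,8); next start ≥ 8 → (9,10); next start ≥ 10 → (11,13); next start ≥ 13 → (15,18).
Selected: (3,6) (7,8) (9,10) (11,13) (15,18)

13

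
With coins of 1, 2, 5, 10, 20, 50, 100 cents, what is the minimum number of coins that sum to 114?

Use the largest denomination that fits, subtract, and repeat.
114 − 1×100→14 − 1×10→4 − 2×2→0
Total coins = 1 + 1 + 2 = 4

4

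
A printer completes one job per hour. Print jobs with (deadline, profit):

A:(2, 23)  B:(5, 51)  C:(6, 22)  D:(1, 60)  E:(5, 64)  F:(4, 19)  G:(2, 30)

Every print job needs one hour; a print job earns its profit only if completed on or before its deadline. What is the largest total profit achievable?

246

By profit: E(d5,64), D(d1,60), B(d5,51), G(d2,30), A(d2,23), C(d6,22), F(d4,19)
E→slot 5; D→slot 1; B→slot 4; G→slot 2; A skipped; C→slot 6; F→slot 3.
Profit = 60 + 30 + 19 + 51 + 64 + 22 = 246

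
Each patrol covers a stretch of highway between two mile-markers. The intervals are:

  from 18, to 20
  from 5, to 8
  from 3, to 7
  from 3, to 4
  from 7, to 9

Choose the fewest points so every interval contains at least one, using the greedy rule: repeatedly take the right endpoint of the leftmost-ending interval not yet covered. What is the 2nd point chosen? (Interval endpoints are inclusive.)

8

By right end: [3,4]  [3,7]  [5,8]  [7,9]  [18,20]
[3,4] uncovered → point at 4; [5,8] uncovered → point at 8; [18,20] uncovered → point at 20.
Points: 4, 8, 20 (3 total).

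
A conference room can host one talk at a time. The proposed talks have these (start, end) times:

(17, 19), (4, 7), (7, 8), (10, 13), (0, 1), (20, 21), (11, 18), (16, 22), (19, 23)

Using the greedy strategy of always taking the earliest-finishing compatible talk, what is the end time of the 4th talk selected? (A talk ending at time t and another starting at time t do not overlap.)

13

Sorted by end: (0,1)  (4,7)  (7,8)  (10,13)  (11,18)  (17,19)  (20,21)  (16,22)  (19,23)
take (0,1); take (4,7); take (7,8); take (10,13); take (17,19); take (20,21); skip (19,23).
Selected: (0,1) (4,7) (7,8) (10,13) (17,19) (20,21)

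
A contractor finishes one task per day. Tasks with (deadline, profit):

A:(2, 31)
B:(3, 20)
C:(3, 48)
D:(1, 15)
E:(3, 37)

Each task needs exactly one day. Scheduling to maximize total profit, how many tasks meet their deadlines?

3

By profit: C(d3,48), E(d3,37), A(d2,31), B(d3,20), D(d1,15)
C→slot 3; E→slot 2; A→slot 1; B skipped; D skipped.
3 of 5 scheduled.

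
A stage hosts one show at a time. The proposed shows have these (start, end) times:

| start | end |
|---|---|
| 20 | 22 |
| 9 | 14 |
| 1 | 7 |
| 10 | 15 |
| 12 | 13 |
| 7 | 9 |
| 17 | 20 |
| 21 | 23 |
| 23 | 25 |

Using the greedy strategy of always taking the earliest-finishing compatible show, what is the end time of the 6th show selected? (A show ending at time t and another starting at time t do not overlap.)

25

Sort by end time and greedily take each interval whose start is ≥ the last chosen end.
By end time: (1,7), (7,9), (12,13), (9,14), (10,15), (17,20), (20,22), (21,23), (23,25).
Pick (1,7); next start ≥ 7 → (7,9); next start ≥ 9 → (12,13); next start ≥ 13 → (17,20); next start ≥ 20 → (20,22); next start ≥ 22 → (23,25).
Selected: (1,7) (7,9) (12,13) (17,20) (20,22) (23,25)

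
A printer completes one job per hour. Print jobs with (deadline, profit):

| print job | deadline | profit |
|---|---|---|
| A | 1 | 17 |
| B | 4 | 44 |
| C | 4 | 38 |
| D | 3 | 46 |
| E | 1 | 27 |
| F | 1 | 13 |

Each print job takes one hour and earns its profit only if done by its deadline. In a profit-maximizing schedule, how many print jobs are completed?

4

Take jobs in profit order; each goes to the latest open slot no later than its deadline.
Profit order: D=46 B=44 C=38 E=27 A=17 F=13
Assign: D→slot 3, B→slot 4, C→slot 2, E→slot 1, A skipped, F skipped.
Slots: [1:E] [2:C] [3:D] [4:B]
4 of 6 scheduled.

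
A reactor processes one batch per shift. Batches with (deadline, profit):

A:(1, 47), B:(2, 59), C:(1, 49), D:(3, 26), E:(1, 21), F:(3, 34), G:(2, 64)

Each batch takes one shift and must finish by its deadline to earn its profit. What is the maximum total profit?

Profit order: G=64 B=59 C=49 A=47 F=34 D=26 E=21
Assign: G→slot 2, B→slot 1, C skipped, A skipped, F→slot 3, D skipped, E skipped.
Slots: [1:B] [2:G] [3:F]
Profit = 59 + 64 + 34 = 157

157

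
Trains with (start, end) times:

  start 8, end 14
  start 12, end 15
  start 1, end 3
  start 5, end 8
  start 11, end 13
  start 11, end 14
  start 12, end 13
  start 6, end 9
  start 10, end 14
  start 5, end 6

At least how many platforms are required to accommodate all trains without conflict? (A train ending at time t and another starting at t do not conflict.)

6

Count concurrent intervals with a sweep; the peak is the room count.
starts: [1, 5, 5, 6, 8, 10, 11, 11, 12, 12]
ends:   [3, 6, 8, 9, 13, 13, 14, 14, 14, 15]
s1→1 e3→0 s5→1 s5→2 e6→1 s6→2 e8→1 s8→2 e9→1 s10→2 s11→3 s11→4 s12→5 s12→6  — peak 6.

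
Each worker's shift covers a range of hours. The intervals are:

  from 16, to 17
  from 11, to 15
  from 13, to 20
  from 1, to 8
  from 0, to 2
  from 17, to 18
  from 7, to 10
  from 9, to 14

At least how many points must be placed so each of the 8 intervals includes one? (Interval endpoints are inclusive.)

4

Process intervals by earliest right end; each time one isn't hit yet, stab at its right endpoint.
By right end: [0,2]  [1,8]  [7,10]  [9,14]  [11,15]  [16,17]  [17,18]  [13,20]
[0,2] uncovered → point at 2; [7,10] uncovered → point at 10; [11,15] uncovered → point at 15; [16,17] uncovered → point at 17.
Points: 2, 10, 15, 17 (4 total).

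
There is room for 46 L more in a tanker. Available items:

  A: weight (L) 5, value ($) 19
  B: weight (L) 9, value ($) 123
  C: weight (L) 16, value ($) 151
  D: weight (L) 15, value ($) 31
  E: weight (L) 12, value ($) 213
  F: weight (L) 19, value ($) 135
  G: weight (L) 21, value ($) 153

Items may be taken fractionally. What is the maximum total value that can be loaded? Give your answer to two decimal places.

Sort by value per unit weight and fill in that order.
Order: E (213/12=17.75) > B (123/9=13.67) > C (151/16=9.44) > G (153/21=7.29) > F (135/19=7.11) > A (19/5=3.80) > D (31/15=2.07)
Fill: take E (12 @ 213) → take B (9 @ 123) → take C (16 @ 151) → take 9/21 of G → 65.57; 46/46 used.
Total value = 552.57

552.57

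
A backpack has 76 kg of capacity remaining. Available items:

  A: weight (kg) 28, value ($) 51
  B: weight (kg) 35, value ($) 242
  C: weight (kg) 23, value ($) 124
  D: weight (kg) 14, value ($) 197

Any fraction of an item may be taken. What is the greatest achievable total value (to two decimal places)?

570.29

Sort by value per unit weight and fill in that order.
Ratios (sorted): D 14.07, B 6.91, C 5.39, A 1.82
take D (14 @ 197); take B (35 @ 242); take C (23 @ 124); take 4/28 of A → 7.29. Capacity used 76/76.
Total value = 570.29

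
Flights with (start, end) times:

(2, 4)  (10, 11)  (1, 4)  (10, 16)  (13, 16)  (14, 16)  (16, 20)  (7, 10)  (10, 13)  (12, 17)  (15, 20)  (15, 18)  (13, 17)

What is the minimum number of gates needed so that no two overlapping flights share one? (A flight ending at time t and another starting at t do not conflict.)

Events (time:±→running): 1:+→1 2:+→2 4:-→1 4:-→0 7:+→1 10:-→0 10:+→1 10:+→2 10:+→3 11:-→2 12:+→3 13:-→2 13:+→3 13:+→4 14:+→5 15:+→6 15:+→7 … peak 7.

7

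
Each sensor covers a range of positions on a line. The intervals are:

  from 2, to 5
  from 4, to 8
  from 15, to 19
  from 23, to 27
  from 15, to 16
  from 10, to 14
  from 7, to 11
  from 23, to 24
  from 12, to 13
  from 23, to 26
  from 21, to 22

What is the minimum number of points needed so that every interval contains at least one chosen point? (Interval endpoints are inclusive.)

6

Sorted: [2,5] [4,8] [7,11] [12,13] [10,14] [15,16] [15,19] [21,22] [23,24] [23,26] [23,27]
{[2,5],[4,8]} hit by 5; {[7,11]} hit by 11; {[12,13],[10,14]} hit by 13; {[15,16],[15,19]} hit by 16; {[21,22]} hit by 22; {[23,24],[23,26],[23,27]} hit by 24.
Points: 5, 11, 13, 16, 22, 24 (6 total).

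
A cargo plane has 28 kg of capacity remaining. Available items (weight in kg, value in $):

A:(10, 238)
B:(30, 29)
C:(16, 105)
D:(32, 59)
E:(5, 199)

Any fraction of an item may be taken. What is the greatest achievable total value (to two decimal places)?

Greedy by value/weight ratio, highest first.
Order: E (199/5=39.80) > A (238/10=23.80) > C (105/16=6.56) > D (59/32=1.84) > B (29/30=0.97)
Fill: take E (5 @ 199) → take A (10 @ 238) → take 13/16 of C → 85.31; 28/28 used.
Total value = 522.31

522.31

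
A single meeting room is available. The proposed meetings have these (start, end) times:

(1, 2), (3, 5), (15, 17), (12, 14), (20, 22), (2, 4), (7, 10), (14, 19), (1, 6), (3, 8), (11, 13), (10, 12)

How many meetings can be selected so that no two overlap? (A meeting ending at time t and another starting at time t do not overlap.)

7

Sorted by end: (1,2)  (2,4)  (3,5)  (1,6)  (3,8)  (7,10)  (10,12)  (11,13)  (12,14)  (15,17)  (14,19)  (20,22)
take (1,2); take (2,4); skip (3,5); skip (1,6); take (7,10); take (10,12); take (12,14); take (15,17); take (20,22).
Selected 7 meetings.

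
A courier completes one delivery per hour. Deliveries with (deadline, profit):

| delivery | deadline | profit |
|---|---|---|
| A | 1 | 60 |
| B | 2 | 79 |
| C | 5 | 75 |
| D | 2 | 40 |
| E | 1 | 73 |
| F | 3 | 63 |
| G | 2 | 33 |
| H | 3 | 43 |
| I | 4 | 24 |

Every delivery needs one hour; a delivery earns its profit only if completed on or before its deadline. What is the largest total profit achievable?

314

By profit: B(d2,79), C(d5,75), E(d1,73), F(d3,63), A(d1,60), H(d3,43), D(d2,40), G(d2,33), I(d4,24)
B→slot 2; C→slot 5; E→slot 1; F→slot 3; A skipped; H skipped; D skipped; G skipped; I→slot 4.
Profit = 73 + 79 + 63 + 24 + 75 = 314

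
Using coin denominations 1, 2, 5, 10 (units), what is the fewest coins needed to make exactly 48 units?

7

Use the largest denomination that fits, subtract, and repeat.
48 − 4×10→8 − 1×5→3 − 1×2→1 − 1×1→0
Total coins = 4 + 1 + 1 + 1 = 7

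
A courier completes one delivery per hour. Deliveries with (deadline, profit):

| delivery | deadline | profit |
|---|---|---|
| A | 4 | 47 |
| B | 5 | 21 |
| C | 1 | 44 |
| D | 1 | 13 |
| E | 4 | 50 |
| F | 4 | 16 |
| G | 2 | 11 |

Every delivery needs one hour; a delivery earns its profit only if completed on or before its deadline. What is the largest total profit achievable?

178

Take jobs in profit order; each goes to the latest open slot no later than its deadline.
By profit: E(d4,50), A(d4,47), C(d1,44), B(d5,21), F(d4,16), D(d1,13), G(d2,11)
E→slot 4; A→slot 3; C→slot 1; B→slot 5; F→slot 2; D skipped; G skipped.
Profit = 44 + 16 + 47 + 50 + 21 = 178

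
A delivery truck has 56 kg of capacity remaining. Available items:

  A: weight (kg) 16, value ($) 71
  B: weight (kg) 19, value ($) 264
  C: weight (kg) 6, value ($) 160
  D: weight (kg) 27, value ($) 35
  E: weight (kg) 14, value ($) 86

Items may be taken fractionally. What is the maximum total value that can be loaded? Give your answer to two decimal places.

582.30

Ratios (sorted): C 26.67, B 13.89, E 6.14, A 4.44, D 1.30
take C (6 @ 160); take B (19 @ 264); take E (14 @ 86); take A (16 @ 71); take 1/27 of D → 1.30. Capacity used 56/56.
Total value = 582.30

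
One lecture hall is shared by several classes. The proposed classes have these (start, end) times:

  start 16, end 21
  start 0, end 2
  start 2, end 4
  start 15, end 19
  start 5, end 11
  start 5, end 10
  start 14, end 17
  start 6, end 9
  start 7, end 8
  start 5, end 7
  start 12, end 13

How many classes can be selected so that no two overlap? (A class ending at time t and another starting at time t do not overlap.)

6

Sort by end time and greedily take each interval whose start is ≥ the last chosen end.
Sorted by end: (0,2)  (2,4)  (5,7)  (7,8)  (6,9)  (5,10)  (5,11)  (12,13)  (14,17)  (15,19)  (16,21)
take (0,2); take (2,4); take (5,7); take (7,8); skip (6,9); skip (5,10); take (12,13); take (14,17).
Selected 6 classes.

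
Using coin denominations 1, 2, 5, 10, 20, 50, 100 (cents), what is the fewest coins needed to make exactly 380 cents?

6

380 − 3×100→80 − 1×50→30 − 1×20→10 − 1×10→0
Total coins = 3 + 1 + 1 + 1 = 6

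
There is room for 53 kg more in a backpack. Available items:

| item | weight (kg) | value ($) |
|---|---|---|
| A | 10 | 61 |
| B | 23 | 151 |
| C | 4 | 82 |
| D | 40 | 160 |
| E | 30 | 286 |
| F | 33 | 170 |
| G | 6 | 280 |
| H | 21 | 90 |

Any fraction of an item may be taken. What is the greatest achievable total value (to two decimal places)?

Greedy by value/weight ratio, highest first.
Ratios (sorted): G 46.67, C 20.50, E 9.53, B 6.57, A 6.10, F 5.15, H 4.29, D 4.00
take G (6 @ 280); take C (4 @ 82); take E (30 @ 286); take 13/23 of B → 85.35. Capacity used 53/53.
Total value = 733.35

733.35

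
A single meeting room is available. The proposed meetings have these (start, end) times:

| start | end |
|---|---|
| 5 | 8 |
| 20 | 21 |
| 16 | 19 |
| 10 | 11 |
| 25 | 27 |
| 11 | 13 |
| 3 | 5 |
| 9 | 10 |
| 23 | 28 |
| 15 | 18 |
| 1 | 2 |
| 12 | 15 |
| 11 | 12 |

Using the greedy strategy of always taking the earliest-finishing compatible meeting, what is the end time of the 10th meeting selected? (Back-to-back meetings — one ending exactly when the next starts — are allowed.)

27

Sorted by end: (1,2)  (3,5)  (5,8)  (9,10)  (10,11)  (11,12)  (11,13)  (12,15)  (15,18)  (16,19)  (20,21)  (25,27)  (23,28)
take (1,2); take (3,5); take (5,8); take (9,10); take (10,11); take (11,12); take (12,15); take (15,18); take (20,21); take (25,27).
Selected: (1,2) (3,5) (5,8) (9,10) (10,11) (11,12) (12,15) (15,18) (20,21) (25,27)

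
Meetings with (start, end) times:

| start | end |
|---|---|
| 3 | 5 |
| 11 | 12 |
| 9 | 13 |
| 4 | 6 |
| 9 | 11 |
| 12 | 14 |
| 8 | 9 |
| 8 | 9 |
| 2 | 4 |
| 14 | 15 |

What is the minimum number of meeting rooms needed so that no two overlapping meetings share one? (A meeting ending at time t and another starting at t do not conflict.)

2

Count concurrent intervals with a sweep; the peak is the room count.
Events (time:±→running): 2:+→1 3:+→2 … peak 2.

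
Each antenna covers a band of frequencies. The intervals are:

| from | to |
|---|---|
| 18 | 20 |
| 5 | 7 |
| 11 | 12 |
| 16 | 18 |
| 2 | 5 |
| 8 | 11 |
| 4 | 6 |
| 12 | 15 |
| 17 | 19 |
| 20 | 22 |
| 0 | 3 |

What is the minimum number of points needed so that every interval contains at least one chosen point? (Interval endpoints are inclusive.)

Sort by right endpoint; whenever an interval is uncovered, place a point at its right end.
Sorted: [0,3] [2,5] [4,6] [5,7] [8,11] [11,12] [12,15] [16,18] [17,19] [18,20] [20,22]
{[0,3],[2,5]} hit by 3; {[4,6],[5,7]} hit by 6; {[8,11],[11,12]} hit by 11; {[12,15]} hit by 15; {[16,18],[17,19],[18,20]} hit by 18; {[20,22]} hit by 22.
Points: 3, 6, 11, 15, 18, 22 (6 total).

6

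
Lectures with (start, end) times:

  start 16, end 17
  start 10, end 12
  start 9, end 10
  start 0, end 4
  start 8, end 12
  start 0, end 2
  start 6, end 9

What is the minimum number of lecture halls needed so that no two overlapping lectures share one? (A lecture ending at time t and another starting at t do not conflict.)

Events (time:±→running): 0:+→1 0:+→2 … peak 2.

2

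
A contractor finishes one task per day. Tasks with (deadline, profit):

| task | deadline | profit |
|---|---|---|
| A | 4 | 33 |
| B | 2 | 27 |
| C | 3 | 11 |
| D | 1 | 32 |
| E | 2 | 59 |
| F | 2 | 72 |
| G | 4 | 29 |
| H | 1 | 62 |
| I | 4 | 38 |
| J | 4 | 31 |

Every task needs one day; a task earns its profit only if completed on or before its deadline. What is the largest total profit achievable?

Sort by profit descending; place each in the latest free slot ≤ its deadline.
By profit: F(d2,72), H(d1,62), E(d2,59), I(d4,38), A(d4,33), D(d1,32), J(d4,31), G(d4,29), B(d2,27), C(d3,11)
F→slot 2; H→slot 1; E skipped; I→slot 4; A→slot 3; D skipped; J skipped; G skipped; B skipped; C skipped.
Profit = 62 + 72 + 33 + 38 = 205

205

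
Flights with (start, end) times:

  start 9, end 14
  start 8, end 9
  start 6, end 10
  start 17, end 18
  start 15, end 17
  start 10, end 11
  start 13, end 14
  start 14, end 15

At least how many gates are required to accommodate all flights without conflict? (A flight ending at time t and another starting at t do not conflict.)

2

starts: [6, 8, 9, 10, 13, 14, 15, 17]
ends:   [9, 10, 11, 14, 14, 15, 17, 18]
s6→1 s8→2  — peak 2.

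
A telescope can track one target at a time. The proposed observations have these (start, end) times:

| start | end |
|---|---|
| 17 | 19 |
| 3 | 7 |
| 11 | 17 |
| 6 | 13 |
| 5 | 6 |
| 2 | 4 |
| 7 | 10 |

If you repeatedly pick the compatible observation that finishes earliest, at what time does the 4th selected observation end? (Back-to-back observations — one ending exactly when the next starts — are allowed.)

17

Sorted by end: (2,4)  (5,6)  (3,7)  (7,10)  (6,13)  (11,17)  (17,19)
take (2,4); take (5,6); take (7,10); take (11,17); take (17,19).
Selected: (2,4) (5,6) (7,10) (11,17) (17,19)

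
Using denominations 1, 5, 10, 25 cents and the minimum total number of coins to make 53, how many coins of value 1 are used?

3

53 = 2×25 + 3×1
Count of 1: 3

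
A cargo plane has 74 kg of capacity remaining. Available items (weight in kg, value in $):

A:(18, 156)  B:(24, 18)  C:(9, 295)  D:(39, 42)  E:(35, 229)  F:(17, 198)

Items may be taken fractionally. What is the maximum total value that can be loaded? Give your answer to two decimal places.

845.29

Greedy by value/weight ratio, highest first.
Ratios (sorted): C 32.78, F 11.65, A 8.67, E 6.54, D 1.08, B 0.75
take C (9 @ 295); take F (17 @ 198); take A (18 @ 156); take 30/35 of E → 196.29. Capacity used 74/74.
Total value = 845.29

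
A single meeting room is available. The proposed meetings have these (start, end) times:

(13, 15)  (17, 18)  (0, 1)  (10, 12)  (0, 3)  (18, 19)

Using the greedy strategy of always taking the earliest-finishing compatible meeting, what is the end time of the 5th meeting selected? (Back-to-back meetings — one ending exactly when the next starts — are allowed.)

19

Sorted by end: (0,1)  (0,3)  (10,12)  (13,15)  (17,18)  (18,19)
take (0,1); skip (0,3); take (10,12); take (13,15); take (17,18); take (18,19).
Selected: (0,1) (10,12) (13,15) (17,18) (18,19)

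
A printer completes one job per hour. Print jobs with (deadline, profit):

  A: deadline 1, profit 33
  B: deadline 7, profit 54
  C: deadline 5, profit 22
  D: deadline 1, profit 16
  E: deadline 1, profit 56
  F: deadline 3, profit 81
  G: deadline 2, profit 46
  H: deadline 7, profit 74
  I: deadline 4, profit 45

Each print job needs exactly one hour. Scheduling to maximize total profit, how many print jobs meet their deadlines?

7

Profit order: F=81 H=74 E=56 B=54 G=46 I=45 A=33 C=22 D=16
Assign: F→slot 3, H→slot 7, E→slot 1, B→slot 6, G→slot 2, I→slot 4, A skipped, C→slot 5, D skipped.
Slots: [1:E] [2:G] [3:F] [4:I] [5:C] [6:B] [7:H]
7 of 9 scheduled.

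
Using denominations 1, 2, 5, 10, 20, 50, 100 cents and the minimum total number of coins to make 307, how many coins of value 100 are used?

3

307 − 3×100→7 − 1×5→2 − 1×2→0
Count of 100: 3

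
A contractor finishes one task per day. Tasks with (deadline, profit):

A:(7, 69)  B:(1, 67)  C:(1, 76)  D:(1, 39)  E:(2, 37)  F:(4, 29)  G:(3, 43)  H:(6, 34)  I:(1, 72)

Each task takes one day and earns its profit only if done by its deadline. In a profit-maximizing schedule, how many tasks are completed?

6

Take jobs in profit order; each goes to the latest open slot no later than its deadline.
By profit: C(d1,76), I(d1,72), A(d7,69), B(d1,67), G(d3,43), D(d1,39), E(d2,37), H(d6,34), F(d4,29)
C→slot 1; I skipped; A→slot 7; B skipped; G→slot 3; D skipped; E→slot 2; H→slot 6; F→slot 4.
6 of 9 scheduled.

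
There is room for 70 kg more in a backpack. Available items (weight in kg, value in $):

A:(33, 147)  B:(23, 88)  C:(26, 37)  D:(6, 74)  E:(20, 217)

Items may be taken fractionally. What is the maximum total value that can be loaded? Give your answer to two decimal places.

480.09

Order: D (74/6=12.33) > E (217/20=10.85) > A (147/33=4.45) > B (88/23=3.83) > C (37/26=1.42)
Fill: take D (6 @ 74) → take E (20 @ 217) → take A (33 @ 147) → take 11/23 of B → 42.09; 70/70 used.
Total value = 480.09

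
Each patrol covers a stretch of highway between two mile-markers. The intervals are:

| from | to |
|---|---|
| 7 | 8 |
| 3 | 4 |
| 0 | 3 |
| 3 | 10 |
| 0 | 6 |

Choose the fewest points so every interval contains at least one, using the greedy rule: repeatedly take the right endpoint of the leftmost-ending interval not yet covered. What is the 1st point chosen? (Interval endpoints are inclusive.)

3

Sort by right endpoint; whenever an interval is uncovered, place a point at its right end.
Sorted: [0,3] [3,4] [0,6] [7,8] [3,10]
{[0,3],[3,4],[0,6]} hit by 3; {[7,8],[3,10]} hit by 8.
Points: 3, 8 (2 total).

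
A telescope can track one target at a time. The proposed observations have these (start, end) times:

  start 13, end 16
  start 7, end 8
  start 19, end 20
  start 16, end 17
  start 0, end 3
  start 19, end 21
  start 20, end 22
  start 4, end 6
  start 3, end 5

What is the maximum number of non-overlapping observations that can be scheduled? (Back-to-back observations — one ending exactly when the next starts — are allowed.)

Sorted by end: (0,3)  (3,5)  (4,6)  (7,8)  (13,16)  (16,17)  (19,20)  (19,21)  (20,22)
take (0,3); take (3,5); take (7,8); take (13,16); take (16,17); take (19,20); take (20,22).
Selected 7 observations.

7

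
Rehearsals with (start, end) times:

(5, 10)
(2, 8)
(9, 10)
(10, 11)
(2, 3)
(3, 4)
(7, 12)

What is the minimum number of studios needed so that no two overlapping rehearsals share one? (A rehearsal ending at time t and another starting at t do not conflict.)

The answer is the maximum number of intervals overlapping at any instant.
starts: [2, 2, 3, 5, 7, 9, 10]
ends:   [3, 4, 8, 10, 10, 11, 12]
s2→1 s2→2 e3→1 s3→2 e4→1 s5→2 s7→3  — peak 3.

3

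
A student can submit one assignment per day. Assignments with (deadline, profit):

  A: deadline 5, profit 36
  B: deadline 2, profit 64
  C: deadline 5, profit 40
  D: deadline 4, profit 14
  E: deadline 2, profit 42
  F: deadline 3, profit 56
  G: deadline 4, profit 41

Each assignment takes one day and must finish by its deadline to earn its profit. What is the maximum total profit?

243

Take jobs in profit order; each goes to the latest open slot no later than its deadline.
By profit: B(d2,64), F(d3,56), E(d2,42), G(d4,41), C(d5,40), A(d5,36), D(d4,14)
B→slot 2; F→slot 3; E→slot 1; G→slot 4; C→slot 5; A skipped; D skipped.
Profit = 42 + 64 + 56 + 41 + 40 = 243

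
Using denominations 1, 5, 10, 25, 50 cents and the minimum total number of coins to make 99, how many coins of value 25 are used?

1

99 = 1×50 + 1×25 + 2×10 + 4×1
Count of 25: 1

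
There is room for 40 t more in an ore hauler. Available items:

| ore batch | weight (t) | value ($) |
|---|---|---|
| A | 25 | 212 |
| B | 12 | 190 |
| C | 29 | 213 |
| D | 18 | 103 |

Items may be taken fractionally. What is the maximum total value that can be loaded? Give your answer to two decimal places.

Greedy by value/weight ratio, highest first.
Order: B (190/12=15.83) > A (212/25=8.48) > C (213/29=7.34) > D (103/18=5.72)
Fill: take B (12 @ 190) → take A (25 @ 212) → take 3/29 of C → 22.03; 40/40 used.
Total value = 424.03

424.03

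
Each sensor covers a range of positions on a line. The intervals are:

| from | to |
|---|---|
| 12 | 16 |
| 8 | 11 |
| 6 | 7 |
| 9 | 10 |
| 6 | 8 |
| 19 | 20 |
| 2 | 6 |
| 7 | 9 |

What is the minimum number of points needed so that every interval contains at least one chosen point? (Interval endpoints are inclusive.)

4

Sort by right endpoint; whenever an interval is uncovered, place a point at its right end.
By right end: [2,6]  [6,7]  [6,8]  [7,9]  [9,10]  [8,11]  [12,16]  [19,20]
[2,6] uncovered → point at 6; [7,9] uncovered → point at 9; [12,16] uncovered → point at 16; [19,20] uncovered → point at 20.
Points: 6, 9, 16, 20 (4 total).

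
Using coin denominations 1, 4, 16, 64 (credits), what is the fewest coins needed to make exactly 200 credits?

200 − 3×64→8 − 2×4→0
Total coins = 3 + 2 = 5

5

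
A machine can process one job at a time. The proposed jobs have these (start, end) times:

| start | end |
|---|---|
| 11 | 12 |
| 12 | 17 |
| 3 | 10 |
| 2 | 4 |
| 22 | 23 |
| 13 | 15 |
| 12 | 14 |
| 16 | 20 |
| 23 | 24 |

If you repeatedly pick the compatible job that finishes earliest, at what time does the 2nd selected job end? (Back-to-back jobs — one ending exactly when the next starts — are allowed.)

12

Sort by end time and greedily take each interval whose start is ≥ the last chosen end.
By end time: (2,4), (3,10), (11,12), (12,14), (13,15), (12,17), (16,20), (22,23), (23,24).
Pick (2,4); next start ≥ 4 → (11,12); next start ≥ 12 → (12,14); next start ≥ 14 → (16,20); next start ≥ 20 → (22,23); next start ≥ 23 → (23,24).
Selected: (2,4) (11,12) (12,14) (16,20) (22,23) (23,24)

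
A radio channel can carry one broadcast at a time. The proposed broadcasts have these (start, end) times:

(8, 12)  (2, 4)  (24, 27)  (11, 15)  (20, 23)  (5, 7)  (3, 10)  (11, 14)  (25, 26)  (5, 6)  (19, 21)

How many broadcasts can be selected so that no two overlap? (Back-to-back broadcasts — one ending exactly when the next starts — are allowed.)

Sorted by end: (2,4)  (5,6)  (5,7)  (3,10)  (8,12)  (11,14)  (11,15)  (19,21)  (20,23)  (25,26)  (24,27)
take (2,4); take (5,6); skip (5,7); skip (3,10); take (8,12); skip (11,15); take (19,21); skip (20,23); take (25,26); skip (24,27).
Selected 5 broadcasts.

5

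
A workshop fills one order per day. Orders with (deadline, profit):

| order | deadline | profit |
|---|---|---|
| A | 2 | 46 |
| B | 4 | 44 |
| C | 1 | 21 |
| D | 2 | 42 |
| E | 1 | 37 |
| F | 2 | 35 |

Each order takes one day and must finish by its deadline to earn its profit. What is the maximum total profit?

132

Profit order: A=46 B=44 D=42 E=37 F=35 C=21
Assign: A→slot 2, B→slot 4, D→slot 1, E skipped, F skipped, C skipped.
Slots: [1:D] [2:A] [4:B]
Profit = 42 + 46 + 44 = 132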